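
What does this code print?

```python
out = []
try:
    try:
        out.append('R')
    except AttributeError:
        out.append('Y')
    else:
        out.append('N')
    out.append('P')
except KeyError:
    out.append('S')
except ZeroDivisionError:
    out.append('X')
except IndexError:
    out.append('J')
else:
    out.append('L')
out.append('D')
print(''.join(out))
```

Execution trace: 'R' (inner try body, no exception) → 'N' (inner else) → 'P' (try body, no exception) → 'L' (else) → 'D' (after the try/except). Output: RNPLD

Answer: RNPLD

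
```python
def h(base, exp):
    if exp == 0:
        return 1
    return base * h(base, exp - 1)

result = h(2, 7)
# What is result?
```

h(2, 7) = 2 * 2 * 2 * 2 * 2 * 2 * 2 = 128

Answer: 128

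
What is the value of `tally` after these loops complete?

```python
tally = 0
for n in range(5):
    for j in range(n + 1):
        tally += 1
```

Triangle: 1 + 2 + ... + 5
`tally` takes the values: 0 → 1 → 2 → 3 → 4 → 5 → 6 → 7 → 8 → 9 → 10 → 11 → 12 → 13 → 14 → 15

Answer: 15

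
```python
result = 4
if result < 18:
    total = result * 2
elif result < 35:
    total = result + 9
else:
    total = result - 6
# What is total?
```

Trace:
`result = 4` → result = 4
`if result < 18: ...` → result < 18 is True → total = 8
So total = 8

Answer: 8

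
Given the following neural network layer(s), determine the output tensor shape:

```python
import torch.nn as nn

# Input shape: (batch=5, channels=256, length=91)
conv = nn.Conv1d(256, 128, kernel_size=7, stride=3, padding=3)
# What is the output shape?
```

Input: (5, 256, 91) -> Output: (5, 128, 31)

Answer: (5, 128, 31)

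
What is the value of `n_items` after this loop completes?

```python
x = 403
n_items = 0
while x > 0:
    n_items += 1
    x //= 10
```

Count digits by repeated division by 10
`n_items` takes the values: 0 → 1 → 2 → 3

Answer: 3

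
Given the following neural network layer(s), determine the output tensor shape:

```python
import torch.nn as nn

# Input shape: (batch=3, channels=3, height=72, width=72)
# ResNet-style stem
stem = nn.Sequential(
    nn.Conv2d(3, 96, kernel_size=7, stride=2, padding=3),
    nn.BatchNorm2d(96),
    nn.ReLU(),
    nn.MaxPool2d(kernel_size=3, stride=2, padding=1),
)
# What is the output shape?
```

Input: (3, 3, 72, 72) -> after Conv2d 7x7 stride=2: (3, 96, 36, 36) -> Output: (3, 96, 18, 18)

Answer: (3, 96, 18, 18)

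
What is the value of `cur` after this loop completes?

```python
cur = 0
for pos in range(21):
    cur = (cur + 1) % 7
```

Increment mod 7, 21 times = 0
`cur` takes the values: 0 → 1 → 2 → 3 → 4 → 5 → 6 → 0 → 1 → 2 → 3 → 4 → 5 → 6 → 0 → 1 → 2 → 3 → 4 → 5 → 6 → 0

Answer: 0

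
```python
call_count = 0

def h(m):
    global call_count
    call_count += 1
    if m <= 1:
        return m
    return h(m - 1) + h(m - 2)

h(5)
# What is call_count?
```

Calls(m) = 1 + Calls(m-1) + Calls(m-2); Calls(0)=Calls(1)=1. For m=5 this gives 15.

Answer: 15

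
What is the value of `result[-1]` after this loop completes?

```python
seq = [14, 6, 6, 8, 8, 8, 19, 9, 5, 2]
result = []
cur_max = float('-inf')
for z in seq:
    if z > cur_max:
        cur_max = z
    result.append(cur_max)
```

Running max ends at 19
`result` takes the values: [] → [14] → [14, 14] → [14, 14, 14] → [14, 14, 14, 14] → [14, 14, 14, 14, 14] → [14, 14, 14, 14, 14, 14] → [14, 14, 14, 14, 14, 14, 19] → [14, 14, 14, 14, 14, 14, 19, 19] → [14, 14, 14, 14, 14, 14, 19, 19, 19] → [14, 14, 14, 14, 14, 14, 19, 19, 19, 19]
So `result[-1]` = 19

Answer: 19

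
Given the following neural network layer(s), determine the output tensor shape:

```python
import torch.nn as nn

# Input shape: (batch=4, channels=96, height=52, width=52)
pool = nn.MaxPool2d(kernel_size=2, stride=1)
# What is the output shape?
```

Input: (4, 96, 52, 52) -> Output: (4, 96, 51, 51)

Answer: (4, 96, 51, 51)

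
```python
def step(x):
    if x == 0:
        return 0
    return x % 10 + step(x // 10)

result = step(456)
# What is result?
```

Sum of digits of 456: 6 + 5 + 4 = 15

Answer: 15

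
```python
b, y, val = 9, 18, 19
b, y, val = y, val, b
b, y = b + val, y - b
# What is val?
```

Trace:
`b, y, val = 9, 18, 19` → b = 9; y = 18; val = 19
`b, y, val = y, val, b` → b = 18; y = 19; val = 9
`b, y = b + val, y - b` → b = 27; y = 1
So val = 9

Answer: 9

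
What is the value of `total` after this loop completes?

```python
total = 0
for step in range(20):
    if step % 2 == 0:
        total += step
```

Sum of even numbers 0 to 19
`total` takes the values: 0 → 2 → 6 → 12 → 20 → 30 → 42 → 56 → 72 → 90

Answer: 90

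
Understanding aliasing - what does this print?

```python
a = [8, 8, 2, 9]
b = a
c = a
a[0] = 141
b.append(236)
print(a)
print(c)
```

Key concept: multiple aliases.
Step by step:
`a = [8, 8, 2, 9]` → a = [8, 8, 2, 9]
`b = a` → b = [8, 8, 2, 9] (same object as a)
`c = a` → c = [8, 8, 2, 9] (same object as a, b)
`a[0] = 141` → a = [141, 8, 2, 9] (same object as b, c); b = [141, 8, 2, 9] (same object as a, c); c = [141, 8, 2, 9] (same object as a, b)
`b.append(236)` → a = [141, 8, 2, 9, 236] (same object as b, c); b = [141, 8, 2, 9, 236] (same object as a, c); c = [141, 8, 2, 9, 236] (same object as a, b)
`print(a)` → prints [141, 8, 2, 9, 236]
`print(c)` → prints [141, 8, 2, 9, 236]

Answer:
[141, 8, 2, 9, 236]
[141, 8, 2, 9, 236]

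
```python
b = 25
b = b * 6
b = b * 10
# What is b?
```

Trace:
`b = 25` → b = 25
`b = b * 6` → b = 150
`b = b * 10` → b = 1500
So b = 1500

Answer: 1500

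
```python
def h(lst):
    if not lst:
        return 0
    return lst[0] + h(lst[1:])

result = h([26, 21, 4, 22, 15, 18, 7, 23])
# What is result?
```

26 + 21 + 4 + 22 + 15 + 18 + 7 + 23 + 0 = 136

Answer: 136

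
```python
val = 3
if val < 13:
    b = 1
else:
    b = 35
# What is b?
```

Trace:
`val = 3` → val = 3
`if val < 13: ...` → val < 13 is True → b = 1
So b = 1

Answer: 1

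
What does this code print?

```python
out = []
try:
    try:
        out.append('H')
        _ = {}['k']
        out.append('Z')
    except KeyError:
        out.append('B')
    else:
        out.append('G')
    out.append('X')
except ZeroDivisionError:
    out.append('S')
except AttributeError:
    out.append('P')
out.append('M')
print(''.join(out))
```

Execution trace: 'H' (inner try body) → 'B' (inner except KeyError) → 'X' (try body, no exception) → 'M' (after the try/except). Output: HBXM

Answer: HBXM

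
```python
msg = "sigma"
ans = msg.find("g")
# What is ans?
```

Trace:
`msg = "sigma"` → msg = 'sigma'
`ans = msg.find("g")` → ans = 2
So ans = 2

Answer: 2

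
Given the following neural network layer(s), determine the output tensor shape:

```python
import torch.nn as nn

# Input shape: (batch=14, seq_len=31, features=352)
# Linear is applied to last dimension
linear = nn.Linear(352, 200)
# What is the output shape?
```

Input: (14, 31, 352) -> Output: (14, 31, 200)

Answer: (14, 31, 200)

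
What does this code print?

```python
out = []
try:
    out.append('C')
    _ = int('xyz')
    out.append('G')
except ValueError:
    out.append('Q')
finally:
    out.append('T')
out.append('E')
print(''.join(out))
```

Execution trace: 'C' (try body) → 'Q' (except ValueError) → 'T' (finally) → 'E' (after the try/except). Output: CQTE

Answer: CQTE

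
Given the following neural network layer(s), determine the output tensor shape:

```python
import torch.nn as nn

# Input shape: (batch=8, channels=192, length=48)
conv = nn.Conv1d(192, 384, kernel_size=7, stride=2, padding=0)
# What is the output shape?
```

Input: (8, 192, 48) -> Output: (8, 384, 21)

Answer: (8, 384, 21)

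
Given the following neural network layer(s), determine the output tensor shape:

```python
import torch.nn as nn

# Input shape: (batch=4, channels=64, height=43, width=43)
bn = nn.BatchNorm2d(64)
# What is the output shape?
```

Input: (4, 64, 43, 43) -> Output: (4, 64, 43, 43)

Answer: (4, 64, 43, 43)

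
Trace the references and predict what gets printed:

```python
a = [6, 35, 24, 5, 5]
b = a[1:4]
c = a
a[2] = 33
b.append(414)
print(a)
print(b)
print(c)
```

Key concept: slice vs alias.
Step by step:
`a = [6, 35, 24, 5, 5]` → a = [6, 35, 24, 5, 5]
`b = a[1:4]` → b = [35, 24, 5]
`c = a` → c = [6, 35, 24, 5, 5] (same object as a)
`a[2] = 33` → a = [6, 35, 33, 5, 5] (same object as c); c = [6, 35, 33, 5, 5] (same object as a)
`b.append(414)` → b = [35, 24, 5, 414]
`print(a)` → prints [6, 35, 33, 5, 5]
`print(b)` → prints [35, 24, 5, 414]
`print(c)` → prints [6, 35, 33, 5, 5]

Answer:
[6, 35, 33, 5, 5]
[35, 24, 5, 414]
[6, 35, 33, 5, 5]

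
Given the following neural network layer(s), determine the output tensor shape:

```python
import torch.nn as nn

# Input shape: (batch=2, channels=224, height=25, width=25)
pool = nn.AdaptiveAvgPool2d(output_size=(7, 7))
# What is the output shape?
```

Input: (2, 224, 25, 25) -> Output: (2, 224, 7, 7)

Answer: (2, 224, 7, 7)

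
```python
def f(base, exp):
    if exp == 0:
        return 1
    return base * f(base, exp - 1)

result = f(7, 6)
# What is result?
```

f(7, 6) = 7 * 7 * 7 * 7 * 7 * 7 = 117649

Answer: 117649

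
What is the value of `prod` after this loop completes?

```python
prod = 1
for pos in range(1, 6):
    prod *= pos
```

5! = 120
`prod` takes the values: 1 → 2 → 6 → 24 → 120

Answer: 120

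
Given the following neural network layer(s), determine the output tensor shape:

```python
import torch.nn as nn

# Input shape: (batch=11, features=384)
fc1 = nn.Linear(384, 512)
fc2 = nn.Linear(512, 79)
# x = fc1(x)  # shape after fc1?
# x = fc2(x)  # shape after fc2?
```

Input: (11, 384) -> after fc1: (11, 512) -> Output: (11, 79)

Answer: (11, 79)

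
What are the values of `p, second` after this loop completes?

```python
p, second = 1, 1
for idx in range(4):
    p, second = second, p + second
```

Fibonacci: after 4 iterations
`p, second` takes the values: (1, 1) → (1, 2) → (2, 3) → (3, 5) → (5, 8)

Answer: 5, 8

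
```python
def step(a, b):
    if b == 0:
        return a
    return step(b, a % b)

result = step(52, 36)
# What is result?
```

step(52, 36) -> step(36, 16) -> step(16, 4) -> step(4, 0) -> 4

Answer: 4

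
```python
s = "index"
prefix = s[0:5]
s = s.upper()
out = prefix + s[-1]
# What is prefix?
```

Trace:
`s = "index"` → s = 'index'
`prefix = s[0:5]` → prefix = 'index'
`s = s.upper()` → s = 'INDEX'
`out = prefix + s[-1]` → out = 'indexX'
So prefix = 'index'

Answer: 'index'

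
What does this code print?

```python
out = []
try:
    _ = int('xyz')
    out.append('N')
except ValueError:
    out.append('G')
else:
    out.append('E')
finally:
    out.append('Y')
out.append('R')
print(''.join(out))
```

Execution trace: 'G' (except ValueError) → 'Y' (finally) → 'R' (after the try/except). Output: GYR

Answer: GYR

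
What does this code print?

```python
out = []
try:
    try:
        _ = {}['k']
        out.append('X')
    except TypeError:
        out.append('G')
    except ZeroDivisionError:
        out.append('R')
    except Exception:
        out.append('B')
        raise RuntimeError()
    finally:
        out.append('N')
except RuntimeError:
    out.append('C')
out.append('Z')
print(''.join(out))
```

Execution trace: 'B' (except Exception) → 'N' (finally) → 'C' (outer except RuntimeError) → 'Z' (after the try/except). Output: BNCZ

Answer: BNCZ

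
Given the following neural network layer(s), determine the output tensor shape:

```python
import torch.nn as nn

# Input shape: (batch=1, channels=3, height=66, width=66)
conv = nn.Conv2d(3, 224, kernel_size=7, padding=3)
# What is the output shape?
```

Input: (1, 3, 66, 66) -> Output: (1, 224, 66, 66)

Answer: (1, 224, 66, 66)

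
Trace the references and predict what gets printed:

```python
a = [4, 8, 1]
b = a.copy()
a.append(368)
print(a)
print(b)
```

Key concept: list.copy() creates independent copy.
Step by step:
`a = [4, 8, 1]` → a = [4, 8, 1]
`b = a.copy()` → b = [4, 8, 1]
`a.append(368)` → a = [4, 8, 1, 368]
`print(a)` → prints [4, 8, 1, 368]
`print(b)` → prints [4, 8, 1]

Answer:
[4, 8, 1, 368]
[4, 8, 1]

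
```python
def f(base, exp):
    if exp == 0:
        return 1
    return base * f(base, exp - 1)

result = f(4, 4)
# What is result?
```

f(4, 4) = 4 * 4 * 4 * 4 = 256

Answer: 256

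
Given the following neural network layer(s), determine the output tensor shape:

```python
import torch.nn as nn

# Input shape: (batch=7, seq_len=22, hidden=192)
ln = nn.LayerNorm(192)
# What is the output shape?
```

Input: (7, 22, 192) -> Output: (7, 22, 192)

Answer: (7, 22, 192)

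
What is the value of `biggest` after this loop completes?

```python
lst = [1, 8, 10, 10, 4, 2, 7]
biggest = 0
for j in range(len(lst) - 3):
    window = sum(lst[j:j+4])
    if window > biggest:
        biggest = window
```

Max sum of 4-element window in [1, 8, 10, 10, 4, 2, 7]
`biggest` takes the values: 0 → 29 → 32

Answer: 32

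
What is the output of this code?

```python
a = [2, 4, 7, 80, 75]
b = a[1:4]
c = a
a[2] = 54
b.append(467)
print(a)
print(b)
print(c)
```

Key concept: slice vs alias.
Step by step:
`a = [2, 4, 7, 80, 75]` → a = [2, 4, 7, 80, 75]
`b = a[1:4]` → b = [4, 7, 80]
`c = a` → c = [2, 4, 7, 80, 75] (same object as a)
`a[2] = 54` → a = [2, 4, 54, 80, 75] (same object as c); c = [2, 4, 54, 80, 75] (same object as a)
`b.append(467)` → b = [4, 7, 80, 467]
`print(a)` → prints [2, 4, 54, 80, 75]
`print(b)` → prints [4, 7, 80, 467]
`print(c)` → prints [2, 4, 54, 80, 75]

Answer:
[2, 4, 54, 80, 75]
[4, 7, 80, 467]
[2, 4, 54, 80, 75]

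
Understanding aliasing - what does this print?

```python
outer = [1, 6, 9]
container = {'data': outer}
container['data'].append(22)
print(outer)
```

Key concept: dict holds reference to list.
Step by step:
`outer = [1, 6, 9]` → outer = [1, 6, 9]
`container = {'data': outer}` → container = {'data': [1, 6, 9]}
`container['data'].append(22)` → outer = [1, 6, 9, 22]; container = {'data': [1, 6, 9, 22]}
`print(outer)` → prints [1, 6, 9, 22]

Answer: [1, 6, 9, 22]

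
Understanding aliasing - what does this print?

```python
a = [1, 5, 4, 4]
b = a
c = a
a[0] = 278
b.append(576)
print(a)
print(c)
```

Key concept: multiple aliases.
Step by step:
`a = [1, 5, 4, 4]` → a = [1, 5, 4, 4]
`b = a` → b = [1, 5, 4, 4] (same object as a)
`c = a` → c = [1, 5, 4, 4] (same object as a, b)
`a[0] = 278` → a = [278, 5, 4, 4] (same object as b, c); b = [278, 5, 4, 4] (same object as a, c); c = [278, 5, 4, 4] (same object as a, b)
`b.append(576)` → a = [278, 5, 4, 4, 576] (same object as b, c); b = [278, 5, 4, 4, 576] (same object as a, c); c = [278, 5, 4, 4, 576] (same object as a, b)
`print(a)` → prints [278, 5, 4, 4, 576]
`print(c)` → prints [278, 5, 4, 4, 576]

Answer:
[278, 5, 4, 4, 576]
[278, 5, 4, 4, 576]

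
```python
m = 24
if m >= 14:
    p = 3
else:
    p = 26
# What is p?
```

Trace:
`m = 24` → m = 24
`if m >= 14: ...` → m >= 14 is True → p = 3
So p = 3

Answer: 3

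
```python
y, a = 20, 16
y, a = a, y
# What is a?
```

Trace:
`y, a = 20, 16` → y = 20; a = 16
`y, a = a, y` → y = 16; a = 20
So a = 20

Answer: 20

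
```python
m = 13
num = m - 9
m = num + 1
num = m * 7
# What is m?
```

Trace:
`m = 13` → m = 13
`num = m - 9` → num = 4
`m = num + 1` → m = 5
`num = m * 7` → num = 35
So m = 5

Answer: 5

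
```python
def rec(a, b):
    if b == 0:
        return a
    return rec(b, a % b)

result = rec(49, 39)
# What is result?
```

rec(49, 39) -> rec(39, 10) -> rec(10, 9) -> rec(9, 1) -> rec(1, 0) -> 1

Answer: 1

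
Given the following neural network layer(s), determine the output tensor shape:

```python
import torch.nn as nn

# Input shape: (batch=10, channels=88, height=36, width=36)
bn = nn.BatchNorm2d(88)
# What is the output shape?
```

Input: (10, 88, 36, 36) -> Output: (10, 88, 36, 36)

Answer: (10, 88, 36, 36)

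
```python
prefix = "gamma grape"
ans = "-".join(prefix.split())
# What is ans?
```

Trace:
`prefix = "gamma grape"` → prefix = 'gamma grape'
`ans = "-".join(prefix.split())` → ans = 'gamma-grape'
So ans = 'gamma-grape'

Answer: 'gamma-grape'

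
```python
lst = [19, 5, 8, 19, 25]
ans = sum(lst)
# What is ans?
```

Trace:
`lst = [19, 5, 8, 19, 25]` → lst = [19, 5, 8, 19, 25]
`ans = sum(lst)` → ans = 76
So ans = 76

Answer: 76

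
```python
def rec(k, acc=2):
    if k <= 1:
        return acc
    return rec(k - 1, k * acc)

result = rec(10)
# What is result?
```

Accumulator trace (n, acc): (10, 2) -> (9, 20) -> (8, 180) -> (7, 1440) -> (6, 10080) -> (5, 60480) -> (4, 302400) -> (3, 1209600) -> (2, 3628800) -> (1, 7257600) -> return 7257600

Answer: 7257600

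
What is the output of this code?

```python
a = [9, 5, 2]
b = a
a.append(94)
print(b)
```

Key concept: basic list aliasing.
Step by step:
`a = [9, 5, 2]` → a = [9, 5, 2]
`b = a` → b = [9, 5, 2] (same object as a)
`a.append(94)` → a = [9, 5, 2, 94] (same object as b); b = [9, 5, 2, 94] (same object as a)
`print(b)` → prints [9, 5, 2, 94]

Answer: [9, 5, 2, 94]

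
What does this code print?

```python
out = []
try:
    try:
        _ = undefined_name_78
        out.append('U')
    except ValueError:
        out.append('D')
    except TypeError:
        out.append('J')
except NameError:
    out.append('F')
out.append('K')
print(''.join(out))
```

Execution trace: 'F' (outer except NameError) → 'K' (after the try/except). Output: FK

Answer: FK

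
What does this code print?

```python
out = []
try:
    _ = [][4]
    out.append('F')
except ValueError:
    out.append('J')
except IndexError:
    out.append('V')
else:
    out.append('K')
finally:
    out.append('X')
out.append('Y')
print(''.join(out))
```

Execution trace: 'V' (except IndexError) → 'X' (finally) → 'Y' (after the try/except). Output: VXY

Answer: VXY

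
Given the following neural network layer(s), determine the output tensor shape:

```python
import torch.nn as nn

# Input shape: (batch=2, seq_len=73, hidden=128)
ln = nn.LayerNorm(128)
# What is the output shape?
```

Input: (2, 73, 128) -> Output: (2, 73, 128)

Answer: (2, 73, 128)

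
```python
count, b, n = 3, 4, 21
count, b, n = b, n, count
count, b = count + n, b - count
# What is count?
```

Trace:
`count, b, n = 3, 4, 21` → count = 3; b = 4; n = 21
`count, b, n = b, n, count` → count = 4; b = 21; n = 3
`count, b = count + n, b - count` → count = 7; b = 17
So count = 7

Answer: 7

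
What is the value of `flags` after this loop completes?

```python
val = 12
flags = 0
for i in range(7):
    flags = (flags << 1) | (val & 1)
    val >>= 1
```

Reverse lowest 7 bits of 12
`flags` takes the values: 0 → 1 → 3 → 6 → 12 → 24

Answer: 24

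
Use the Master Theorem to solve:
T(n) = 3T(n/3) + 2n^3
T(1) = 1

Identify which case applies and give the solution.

a=3, b=3, f(n)=2n^3. log_3(3) = 1. Since c=3 > 1 and the regularity condition holds (3(n/3)^3 = (3/3^3)n^3 with 3/3^3 < 1), Case 3 applies: T(n) = Θ(f(n)) = O(n^3).

Answer: O(n^3) - Case 3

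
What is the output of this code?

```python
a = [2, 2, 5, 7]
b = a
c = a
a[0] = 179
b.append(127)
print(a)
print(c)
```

Key concept: multiple aliases.
Step by step:
`a = [2, 2, 5, 7]` → a = [2, 2, 5, 7]
`b = a` → b = [2, 2, 5, 7] (same object as a)
`c = a` → c = [2, 2, 5, 7] (same object as a, b)
`a[0] = 179` → a = [179, 2, 5, 7] (same object as b, c); b = [179, 2, 5, 7] (same object as a, c); c = [179, 2, 5, 7] (same object as a, b)
`b.append(127)` → a = [179, 2, 5, 7, 127] (same object as b, c); b = [179, 2, 5, 7, 127] (same object as a, c); c = [179, 2, 5, 7, 127] (same object as a, b)
`print(a)` → prints [179, 2, 5, 7, 127]
`print(c)` → prints [179, 2, 5, 7, 127]

Answer:
[179, 2, 5, 7, 127]
[179, 2, 5, 7, 127]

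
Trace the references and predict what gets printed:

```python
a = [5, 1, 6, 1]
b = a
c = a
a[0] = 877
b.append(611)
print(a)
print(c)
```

Key concept: multiple aliases.
Step by step:
`a = [5, 1, 6, 1]` → a = [5, 1, 6, 1]
`b = a` → b = [5, 1, 6, 1] (same object as a)
`c = a` → c = [5, 1, 6, 1] (same object as a, b)
`a[0] = 877` → a = [877, 1, 6, 1] (same object as b, c); b = [877, 1, 6, 1] (same object as a, c); c = [877, 1, 6, 1] (same object as a, b)
`b.append(611)` → a = [877, 1, 6, 1, 611] (same object as b, c); b = [877, 1, 6, 1, 611] (same object as a, c); c = [877, 1, 6, 1, 611] (same object as a, b)
`print(a)` → prints [877, 1, 6, 1, 611]
`print(c)` → prints [877, 1, 6, 1, 611]

Answer:
[877, 1, 6, 1, 611]
[877, 1, 6, 1, 611]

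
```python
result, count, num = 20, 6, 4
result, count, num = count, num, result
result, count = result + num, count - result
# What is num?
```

Trace:
`result, count, num = 20, 6, 4` → result = 20; count = 6; num = 4
`result, count, num = count, num, result` → result = 6; count = 4; num = 20
`result, count = result + num, count - result` → result = 26; count = -2
So num = 20

Answer: 20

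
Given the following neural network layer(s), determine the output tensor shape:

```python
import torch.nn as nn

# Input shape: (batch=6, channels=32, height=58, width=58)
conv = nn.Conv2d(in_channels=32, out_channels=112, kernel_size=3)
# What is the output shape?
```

Input: (6, 32, 58, 58) -> Output: (6, 112, 56, 56)

Answer: (6, 112, 56, 56)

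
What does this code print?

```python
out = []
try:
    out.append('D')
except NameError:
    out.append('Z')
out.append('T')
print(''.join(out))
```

Execution trace: 'D' (try body, no exception) → 'T' (after the try/except). Output: DT

Answer: DT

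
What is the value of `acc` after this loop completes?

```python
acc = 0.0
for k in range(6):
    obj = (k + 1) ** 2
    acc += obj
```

Sum of squared losses 1² + 2² + ... + 6²
`acc` takes the values: 0.0 → 1.0 → 5.0 → 14.0 → 30.0 → 55.0 → 91.0

Answer: 91.0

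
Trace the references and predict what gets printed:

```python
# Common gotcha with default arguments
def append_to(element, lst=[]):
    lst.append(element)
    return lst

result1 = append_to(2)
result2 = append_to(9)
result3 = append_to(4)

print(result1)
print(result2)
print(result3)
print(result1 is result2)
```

Key concept: mutable default argument gotcha.
Step by step:
`result1 = append_to(2)` → result1 = [2]
`result2 = append_to(9)` → result1 = [2, 9] (same object as result2); result2 = [2, 9] (same object as result1)
`result3 = append_to(4)` → result1 = [2, 9, 4] (same object as result2, result3); result2 = [2, 9, 4] (same object as result1, result3); result3 = [2, 9, 4] (same object as result1, result2)
`print(result1)` → prints [2, 9, 4]
`print(result2)` → prints [2, 9, 4]
`print(result3)` → prints [2, 9, 4]
`print(result1 is result2)` → prints True

Answer:
[2, 9, 4]
[2, 9, 4]
[2, 9, 4]
True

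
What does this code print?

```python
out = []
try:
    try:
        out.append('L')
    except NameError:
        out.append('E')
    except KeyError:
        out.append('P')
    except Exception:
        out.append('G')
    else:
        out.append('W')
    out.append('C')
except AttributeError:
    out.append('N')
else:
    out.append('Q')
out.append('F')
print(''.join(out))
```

Execution trace: 'L' (inner try body, no exception) → 'W' (inner else) → 'C' (try body, no exception) → 'Q' (else) → 'F' (after the try/except). Output: LWCQF

Answer: LWCQF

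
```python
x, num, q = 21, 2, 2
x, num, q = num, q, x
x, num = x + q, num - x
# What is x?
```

Trace:
`x, num, q = 21, 2, 2` → x = 21; num = 2; q = 2
`x, num, q = num, q, x` → x = 2; num = 2; q = 21
`x, num = x + q, num - x` → x = 23; num = 0
So x = 23

Answer: 23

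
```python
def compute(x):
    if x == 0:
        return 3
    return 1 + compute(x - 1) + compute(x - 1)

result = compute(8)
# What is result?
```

compute(x) = 1 + 2·compute(x-1), compute(0)=3. Closed form: (3+1)·2^8 - 1 = 1023.

Answer: 1023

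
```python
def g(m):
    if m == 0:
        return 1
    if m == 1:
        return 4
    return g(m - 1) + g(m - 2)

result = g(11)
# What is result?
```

Build up from base cases: g(0)=1, g(1)=4, g(2)=5, g(3)=9, g(4)=14, g(5)=23, g(6)=37, ..., g(11)=411

Answer: 411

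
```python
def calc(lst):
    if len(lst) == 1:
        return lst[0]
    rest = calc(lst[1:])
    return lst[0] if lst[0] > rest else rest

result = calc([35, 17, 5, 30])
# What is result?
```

Recursive max over [35, 17, 5, 30] = 35

Answer: 35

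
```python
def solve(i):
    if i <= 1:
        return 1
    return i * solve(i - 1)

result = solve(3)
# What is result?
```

solve(3) = 3 * 2 * 1 = 6

Answer: 6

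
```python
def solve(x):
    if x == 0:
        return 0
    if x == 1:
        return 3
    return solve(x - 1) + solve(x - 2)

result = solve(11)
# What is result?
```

Build up from base cases: solve(0)=0, solve(1)=3, solve(2)=3, solve(3)=6, solve(4)=9, solve(5)=15, solve(6)=24, ..., solve(11)=267

Answer: 267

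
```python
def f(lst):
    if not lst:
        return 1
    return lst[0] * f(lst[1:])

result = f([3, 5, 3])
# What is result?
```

Product over [3, 5, 3] = 3 * 5 * 3 = 45

Answer: 45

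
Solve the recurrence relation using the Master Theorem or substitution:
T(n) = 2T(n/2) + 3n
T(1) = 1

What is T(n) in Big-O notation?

By Master Theorem: a=2, b=2, f(n)=3n. Since log_2(2) = 1 and f(n) = Θ(n^1), Case 2 applies. T(n) = O(n log n).

Answer: O(n log n)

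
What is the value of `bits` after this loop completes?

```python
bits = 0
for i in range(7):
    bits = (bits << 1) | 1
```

Build 7 consecutive 1-bits: 0b1111111
`bits` takes the values: 0 → 1 → 3 → 7 → 15 → 31 → 63 → 127

Answer: 127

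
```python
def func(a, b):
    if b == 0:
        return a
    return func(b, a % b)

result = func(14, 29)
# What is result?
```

func(14, 29) -> func(29, 14) -> func(14, 1) -> func(1, 0) -> 1

Answer: 1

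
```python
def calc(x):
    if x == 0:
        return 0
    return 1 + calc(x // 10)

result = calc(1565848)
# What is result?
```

Count of digits of 1565848: 7

Answer: 7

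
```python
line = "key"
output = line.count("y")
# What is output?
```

Trace:
`line = "key"` → line = 'key'
`output = line.count("y")` → output = 1
So output = 1

Answer: 1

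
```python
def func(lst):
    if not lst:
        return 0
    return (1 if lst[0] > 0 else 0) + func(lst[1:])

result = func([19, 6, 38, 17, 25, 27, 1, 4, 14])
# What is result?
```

Count of positive elements in [19, 6, 38, 17, 25, 27, 1, 4, 14] = 9

Answer: 9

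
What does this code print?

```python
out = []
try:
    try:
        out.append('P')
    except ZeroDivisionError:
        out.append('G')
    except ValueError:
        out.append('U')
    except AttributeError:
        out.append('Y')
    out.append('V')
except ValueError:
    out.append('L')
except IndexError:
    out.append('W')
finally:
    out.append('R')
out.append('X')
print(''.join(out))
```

Execution trace: 'P' (inner try body, no exception) → 'V' (try body, no exception) → 'R' (finally) → 'X' (after the try/except). Output: PVRX

Answer: PVRX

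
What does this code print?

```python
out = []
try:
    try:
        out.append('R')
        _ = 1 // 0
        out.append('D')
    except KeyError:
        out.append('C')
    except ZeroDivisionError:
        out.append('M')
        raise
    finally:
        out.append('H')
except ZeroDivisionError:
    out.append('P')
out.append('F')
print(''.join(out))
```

Execution trace: 'R' (inner try body) → 'M' (inner except ZeroDivisionError) → 'H' (inner finally) → 'P' (outer except ZeroDivisionError) → 'F' (after the try/except). Output: RMHPF

Answer: RMHPF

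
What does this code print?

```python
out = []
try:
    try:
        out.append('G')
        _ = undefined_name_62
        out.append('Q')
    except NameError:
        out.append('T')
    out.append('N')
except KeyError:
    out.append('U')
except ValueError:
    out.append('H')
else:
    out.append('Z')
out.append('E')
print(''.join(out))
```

Execution trace: 'G' (inner try body) → 'T' (inner except NameError) → 'N' (try body, no exception) → 'Z' (else) → 'E' (after the try/except). Output: GTNZE

Answer: GTNZE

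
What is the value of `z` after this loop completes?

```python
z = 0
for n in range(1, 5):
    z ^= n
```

XOR of 1 to 4
`z` takes the values: 0 → 1 → 3 → 0 → 4

Answer: 4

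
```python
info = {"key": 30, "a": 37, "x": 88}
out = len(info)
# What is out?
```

Trace:
`info = {"key": 30, "a": 37, "x": 88}` → info = {'key': 30, 'a': 37, 'x': 88}
`out = len(info)` → out = 3
So out = 3

Answer: 3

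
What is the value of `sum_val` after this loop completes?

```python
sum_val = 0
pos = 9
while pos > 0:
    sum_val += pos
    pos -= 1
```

Sum 9 down to 1
`sum_val` takes the values: 0 → 9 → 17 → 24 → 30 → 35 → 39 → 42 → 44 → 45

Answer: 45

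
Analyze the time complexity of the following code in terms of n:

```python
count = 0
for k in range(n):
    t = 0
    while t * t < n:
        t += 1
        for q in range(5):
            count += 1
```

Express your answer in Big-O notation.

Each loop level contributes: n × √n × 1. Multiplying the contributions gives O(n√n).

Answer: O(n√n)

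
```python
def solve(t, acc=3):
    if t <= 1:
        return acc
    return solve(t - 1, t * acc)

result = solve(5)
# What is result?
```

Accumulator trace (n, acc): (5, 3) -> (4, 15) -> (3, 60) -> (2, 180) -> (1, 360) -> return 360

Answer: 360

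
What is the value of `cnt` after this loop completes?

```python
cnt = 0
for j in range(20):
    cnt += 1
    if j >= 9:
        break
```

Loop breaks when j reaches 9, cnt is 10
`cnt` takes the values: 0 → 1 → 2 → 3 → 4 → 5 → 6 → 7 → 8 → 9 → 10

Answer: 10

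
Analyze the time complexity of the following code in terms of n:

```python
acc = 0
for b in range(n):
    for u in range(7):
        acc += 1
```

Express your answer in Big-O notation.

Each loop level contributes: n × 1. Multiplying the contributions gives O(n).

Answer: O(n)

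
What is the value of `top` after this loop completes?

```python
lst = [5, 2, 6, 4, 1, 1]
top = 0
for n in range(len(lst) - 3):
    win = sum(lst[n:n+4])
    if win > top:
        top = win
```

Max sum of 4-element window in [5, 2, 6, 4, 1, 1]
`top` takes the values: 0 → 17

Answer: 17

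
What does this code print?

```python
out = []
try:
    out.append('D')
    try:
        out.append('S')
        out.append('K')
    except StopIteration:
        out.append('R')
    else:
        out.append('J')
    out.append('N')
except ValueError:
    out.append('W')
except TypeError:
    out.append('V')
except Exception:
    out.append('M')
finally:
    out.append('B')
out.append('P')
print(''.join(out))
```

Execution trace: 'D' (try body) → 'S' (inner try body) → 'K' (inner try body, no exception) → 'J' (inner else) → 'N' (try body, no exception) → 'B' (finally) → 'P' (after the try/except). Output: DSKJNBP

Answer: DSKJNBP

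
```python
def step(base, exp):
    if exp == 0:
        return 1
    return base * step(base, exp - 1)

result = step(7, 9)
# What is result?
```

step(7, 9) = 7 * 7 * 7 * 7 * 7 * 7 * 7 * 7 * 7 = 40353607

Answer: 40353607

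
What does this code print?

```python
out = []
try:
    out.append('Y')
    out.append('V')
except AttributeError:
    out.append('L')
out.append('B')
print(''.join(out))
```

Execution trace: 'Y' (try body) → 'V' (try body, no exception) → 'B' (after the try/except). Output: YVB

Answer: YVB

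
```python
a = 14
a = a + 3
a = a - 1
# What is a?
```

Trace:
`a = 14` → a = 14
`a = a + 3` → a = 17
`a = a - 1` → a = 16
So a = 16

Answer: 16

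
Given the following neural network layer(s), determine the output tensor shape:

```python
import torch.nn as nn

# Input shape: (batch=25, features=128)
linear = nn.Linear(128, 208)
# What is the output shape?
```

Input: (25, 128) -> Output: (25, 208)

Answer: (25, 208)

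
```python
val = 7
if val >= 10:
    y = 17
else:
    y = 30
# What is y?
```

Trace:
`val = 7` → val = 7
`if val >= 10: ...` → val >= 10 is False, take else branch → y = 30
So y = 30

Answer: 30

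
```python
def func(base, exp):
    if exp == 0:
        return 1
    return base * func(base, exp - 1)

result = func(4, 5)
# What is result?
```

func(4, 5) = 4 * 4 * 4 * 4 * 4 = 1024

Answer: 1024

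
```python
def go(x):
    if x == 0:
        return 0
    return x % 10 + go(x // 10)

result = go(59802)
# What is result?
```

Sum of digits of 59802: 2 + 0 + 8 + 9 + 5 = 24

Answer: 24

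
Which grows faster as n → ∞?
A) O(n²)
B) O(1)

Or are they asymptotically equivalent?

O(n²) vs O(1): Higher order terms dominate.

Answer: A) O(n²) grows faster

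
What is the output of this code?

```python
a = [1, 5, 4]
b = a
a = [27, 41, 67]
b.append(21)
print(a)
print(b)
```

Key concept: rebinding vs mutation: a is rebound to a new list, b still points at the original.
Step by step:
`a = [1, 5, 4]` → a = [1, 5, 4]
`b = a` → b = [1, 5, 4] (same object as a)
`a = [27, 41, 67]` → a = [27, 41, 67]
`b.append(21)` → b = [1, 5, 4, 21]
`print(a)` → prints [27, 41, 67]
`print(b)` → prints [1, 5, 4, 21]

Answer:
[27, 41, 67]
[1, 5, 4, 21]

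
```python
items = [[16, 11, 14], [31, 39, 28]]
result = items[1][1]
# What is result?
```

Trace:
`items = [[16, 11, 14], [31, 39, 28]]` → items = [[16, 11, 14], [31, 39, 28]]
`result = items[1][1]` → result = 39
So result = 39

Answer: 39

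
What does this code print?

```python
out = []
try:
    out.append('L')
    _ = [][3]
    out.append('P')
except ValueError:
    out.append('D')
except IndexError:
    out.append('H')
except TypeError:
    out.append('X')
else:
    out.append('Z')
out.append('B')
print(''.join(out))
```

Execution trace: 'L' (try body) → 'H' (except IndexError) → 'B' (after the try/except). Output: LHB

Answer: LHB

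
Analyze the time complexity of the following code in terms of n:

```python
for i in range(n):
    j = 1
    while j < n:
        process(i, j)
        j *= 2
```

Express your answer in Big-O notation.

This is Linear outer loop, logarithmic inner loop. Time complexity: O(n log n).

Answer: O(n log n)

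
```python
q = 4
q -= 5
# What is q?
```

Trace:
`q = 4` → q = 4
`q -= 5` → q = -1
So q = -1

Answer: -1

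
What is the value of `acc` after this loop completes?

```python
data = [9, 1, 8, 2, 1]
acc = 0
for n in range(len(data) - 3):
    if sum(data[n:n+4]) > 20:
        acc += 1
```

Count windows with sum > 20
`acc` takes the values: 0

Answer: 0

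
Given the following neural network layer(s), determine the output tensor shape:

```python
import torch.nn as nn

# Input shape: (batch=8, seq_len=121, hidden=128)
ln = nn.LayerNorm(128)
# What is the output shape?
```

Input: (8, 121, 128) -> Output: (8, 121, 128)

Answer: (8, 121, 128)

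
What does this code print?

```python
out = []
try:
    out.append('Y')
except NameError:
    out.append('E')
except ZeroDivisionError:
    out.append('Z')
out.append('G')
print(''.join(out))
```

Execution trace: 'Y' (try body, no exception) → 'G' (after the try/except). Output: YG

Answer: YG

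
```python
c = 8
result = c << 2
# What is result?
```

Trace:
`c = 8` → c = 8
`result = c << 2` → result = 32
So result = 32

Answer: 32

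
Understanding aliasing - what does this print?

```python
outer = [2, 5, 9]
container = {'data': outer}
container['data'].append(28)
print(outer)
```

Key concept: dict holds reference to list.
Step by step:
`outer = [2, 5, 9]` → outer = [2, 5, 9]
`container = {'data': outer}` → container = {'data': [2, 5, 9]}
`container['data'].append(28)` → outer = [2, 5, 9, 28]; container = {'data': [2, 5, 9, 28]}
`print(outer)` → prints [2, 5, 9, 28]

Answer: [2, 5, 9, 28]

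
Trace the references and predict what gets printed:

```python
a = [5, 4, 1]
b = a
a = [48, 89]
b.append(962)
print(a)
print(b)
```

Key concept: rebinding vs mutation: a is rebound to a new list, b still points at the original.
Step by step:
`a = [5, 4, 1]` → a = [5, 4, 1]
`b = a` → b = [5, 4, 1] (same object as a)
`a = [48, 89]` → a = [48, 89]
`b.append(962)` → b = [5, 4, 1, 962]
`print(a)` → prints [48, 89]
`print(b)` → prints [5, 4, 1, 962]

Answer:
[48, 89]
[5, 4, 1, 962]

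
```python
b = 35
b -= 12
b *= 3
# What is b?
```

Trace:
`b = 35` → b = 35
`b -= 12` → b = 23
`b *= 3` → b = 69
So b = 69

Answer: 69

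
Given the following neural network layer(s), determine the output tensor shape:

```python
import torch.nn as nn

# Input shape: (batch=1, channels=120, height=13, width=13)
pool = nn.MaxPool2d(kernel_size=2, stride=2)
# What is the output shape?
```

Input: (1, 120, 13, 13) -> Output: (1, 120, 6, 6)

Answer: (1, 120, 6, 6)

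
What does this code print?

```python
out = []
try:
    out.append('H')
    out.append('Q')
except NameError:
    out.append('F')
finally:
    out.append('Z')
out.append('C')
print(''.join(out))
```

Execution trace: 'H' (try body) → 'Q' (try body, no exception) → 'Z' (finally) → 'C' (after the try/except). Output: HQZC

Answer: HQZC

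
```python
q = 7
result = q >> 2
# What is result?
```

Trace:
`q = 7` → q = 7
`result = q >> 2` → result = 1
So result = 1

Answer: 1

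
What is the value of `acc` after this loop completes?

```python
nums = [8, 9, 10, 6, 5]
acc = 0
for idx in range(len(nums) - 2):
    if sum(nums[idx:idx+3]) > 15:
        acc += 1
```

Count windows with sum > 15
`acc` takes the values: 0 → 1 → 2 → 3

Answer: 3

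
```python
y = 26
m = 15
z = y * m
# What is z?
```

Trace:
`y = 26` → y = 26
`m = 15` → m = 15
`z = y * m` → z = 390
So z = 390

Answer: 390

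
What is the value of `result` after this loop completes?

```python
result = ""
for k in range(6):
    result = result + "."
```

Repeat '.' 6 times
`result` takes the values: "" → "." → ".." → "..." → "...." → "....." → "......"

Answer: "......"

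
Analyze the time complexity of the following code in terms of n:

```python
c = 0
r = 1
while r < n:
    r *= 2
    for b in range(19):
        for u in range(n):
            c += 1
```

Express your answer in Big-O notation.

Each loop level contributes: log n × 1 × n. Multiplying the contributions gives O(n log n).

Answer: O(n log n)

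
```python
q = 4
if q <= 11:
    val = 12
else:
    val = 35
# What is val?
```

Trace:
`q = 4` → q = 4
`if q <= 11: ...` → q <= 11 is True → val = 12
So val = 12

Answer: 12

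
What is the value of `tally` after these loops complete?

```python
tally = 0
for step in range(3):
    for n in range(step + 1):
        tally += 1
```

Triangle: 1 + 2 + ... + 3
`tally` takes the values: 0 → 1 → 2 → 3 → 4 → 5 → 6

Answer: 6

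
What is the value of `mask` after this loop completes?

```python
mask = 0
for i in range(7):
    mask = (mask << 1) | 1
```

Build 7 consecutive 1-bits: 0b1111111
`mask` takes the values: 0 → 1 → 3 → 7 → 15 → 31 → 63 → 127

Answer: 127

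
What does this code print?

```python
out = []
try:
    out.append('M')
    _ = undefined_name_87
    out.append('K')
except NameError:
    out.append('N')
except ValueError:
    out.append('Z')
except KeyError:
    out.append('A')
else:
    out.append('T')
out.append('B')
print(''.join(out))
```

Execution trace: 'M' (try body) → 'N' (except NameError) → 'B' (after the try/except). Output: MNB

Answer: MNB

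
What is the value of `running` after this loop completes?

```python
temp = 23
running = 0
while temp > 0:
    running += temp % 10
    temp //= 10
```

Sum digits of 23
`running` takes the values: 0 → 3 → 5

Answer: 5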